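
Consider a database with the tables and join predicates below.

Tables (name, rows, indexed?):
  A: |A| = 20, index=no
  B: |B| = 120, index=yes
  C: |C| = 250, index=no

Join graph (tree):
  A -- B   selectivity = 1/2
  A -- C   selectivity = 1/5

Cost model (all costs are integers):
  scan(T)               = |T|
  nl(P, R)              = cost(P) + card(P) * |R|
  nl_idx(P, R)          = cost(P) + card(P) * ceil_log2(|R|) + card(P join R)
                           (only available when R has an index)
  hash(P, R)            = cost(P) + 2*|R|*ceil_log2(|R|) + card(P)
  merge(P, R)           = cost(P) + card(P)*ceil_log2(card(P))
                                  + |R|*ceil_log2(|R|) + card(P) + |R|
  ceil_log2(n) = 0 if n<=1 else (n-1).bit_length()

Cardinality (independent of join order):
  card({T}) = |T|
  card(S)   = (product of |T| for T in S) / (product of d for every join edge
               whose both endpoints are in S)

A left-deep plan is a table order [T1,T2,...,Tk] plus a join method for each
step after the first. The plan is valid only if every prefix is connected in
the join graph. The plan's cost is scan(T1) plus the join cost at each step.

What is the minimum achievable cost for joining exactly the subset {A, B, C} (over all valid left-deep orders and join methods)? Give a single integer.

Selinger DP over subsets of {A,B,C}:
  {A}: scan cost=20, card=20
  {B}: scan cost=120, card=120
  {C}: scan cost=250, card=250
  {AB}: card=1200; try (A,hash)→440, (B,merge)→1100, (A,merge)→1200, (B,nl_idx)→1360, (B,hash)→1720, (B,nl)→2420 …(+1); best=440 via (A,hash)
  {AC}: card=1000; try (A,hash)→700, (C,merge)→2390, (A,merge)→2620, (C,hash)→4040, (C,nl)→5020, (A,nl)→5250; best=700 via (A,hash)
  {ABC}: card=60000; try (B,hash)→3380, (C,hash)→5640, (B,merge)→12660, (C,merge)→17090, (B,nl_idx)→67700, (B,nl)→120700 …(+1); best=3380 via (B,hash)

3380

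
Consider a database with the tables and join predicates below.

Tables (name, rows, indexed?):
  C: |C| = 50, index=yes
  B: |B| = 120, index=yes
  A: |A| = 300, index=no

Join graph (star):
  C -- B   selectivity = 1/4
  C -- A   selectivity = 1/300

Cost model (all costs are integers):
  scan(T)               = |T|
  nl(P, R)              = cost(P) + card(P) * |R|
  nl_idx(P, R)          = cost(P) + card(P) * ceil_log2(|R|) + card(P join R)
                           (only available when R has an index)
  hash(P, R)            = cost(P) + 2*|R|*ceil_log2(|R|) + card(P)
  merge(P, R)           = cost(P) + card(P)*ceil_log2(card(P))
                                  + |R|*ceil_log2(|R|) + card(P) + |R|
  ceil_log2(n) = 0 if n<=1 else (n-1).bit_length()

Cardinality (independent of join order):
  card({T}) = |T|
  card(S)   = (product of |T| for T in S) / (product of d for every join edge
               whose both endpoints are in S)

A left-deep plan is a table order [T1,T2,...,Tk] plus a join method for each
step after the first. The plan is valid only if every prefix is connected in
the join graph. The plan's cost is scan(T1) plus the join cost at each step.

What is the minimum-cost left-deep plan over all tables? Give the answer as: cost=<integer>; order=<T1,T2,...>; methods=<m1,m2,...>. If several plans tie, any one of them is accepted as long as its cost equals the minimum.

cost=2510; order=A,C,B; methods=hash,merge

Selinger DP (subsets sized 1..n):
  {C}: scan cost=50, card=50
  {B}: scan cost=120, card=120
  {A}: scan cost=300, card=300
  {BC}: card=1500; try (C,hash)→840, (B,merge)→1360, (C,merge)→1430, (B,hash)→1780, (B,nl_idx)→1900, (C,nl_idx)→2340 …(+2); best=840 via (C,hash)
  {AC}: card=50; try (C,hash)→1200, (C,nl_idx)→2150, (A,merge)→3400, (C,merge)→3650, (A,hash)→5500, (A,nl)→15050 …(+1); best=1200 via (C,hash)
  {ABC}: card=1500; try (B,merge)→2510, (B,hash)→2930, (B,nl_idx)→3050, (B,nl)→7200, (A,hash)→7740, (A,merge)→21840 …(+1); best=2510 via (B,merge)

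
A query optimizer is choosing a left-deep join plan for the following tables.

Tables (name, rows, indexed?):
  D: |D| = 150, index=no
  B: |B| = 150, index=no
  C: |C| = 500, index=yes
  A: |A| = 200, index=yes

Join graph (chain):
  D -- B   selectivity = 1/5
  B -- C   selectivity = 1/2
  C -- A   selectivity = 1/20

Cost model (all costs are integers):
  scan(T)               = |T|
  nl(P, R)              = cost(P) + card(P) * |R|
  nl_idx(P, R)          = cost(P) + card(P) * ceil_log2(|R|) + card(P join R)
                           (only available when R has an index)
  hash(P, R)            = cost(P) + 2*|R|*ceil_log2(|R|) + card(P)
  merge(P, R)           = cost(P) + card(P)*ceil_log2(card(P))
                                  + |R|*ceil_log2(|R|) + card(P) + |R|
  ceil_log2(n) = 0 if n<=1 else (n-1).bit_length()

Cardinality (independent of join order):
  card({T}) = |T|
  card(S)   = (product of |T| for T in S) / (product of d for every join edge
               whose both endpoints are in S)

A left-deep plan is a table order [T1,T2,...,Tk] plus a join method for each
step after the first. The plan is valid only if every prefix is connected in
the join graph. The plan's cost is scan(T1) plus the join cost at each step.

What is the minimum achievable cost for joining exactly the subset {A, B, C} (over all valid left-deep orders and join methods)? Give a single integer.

Selinger DP over subsets of {A,B,C}:
  {B}: scan cost=150, card=150
  {C}: scan cost=500, card=500
  {A}: scan cost=200, card=200
  {BC}: card=37500; try (B,hash)→3400, (C,merge)→6500, (B,merge)→6850, (C,hash)→9300, (C,nl_idx)→39000, (C,nl)→75150 …(+1); best=3400 via (B,hash)
  {AC}: card=5000; try (A,hash)→4200, (C,merge)→7000, (C,nl_idx)→7000, (A,merge)→7300, (C,hash)→9400, (A,nl_idx)→9500 …(+2); best=4200 via (A,hash)
  {ABC}: card=375000; try (B,hash)→11600, (A,hash)→44100, (B,merge)→75550, (A,merge)→642700, (A,nl_idx)→678400, (B,nl)→754200 …(+1); best=11600 via (B,hash)

11600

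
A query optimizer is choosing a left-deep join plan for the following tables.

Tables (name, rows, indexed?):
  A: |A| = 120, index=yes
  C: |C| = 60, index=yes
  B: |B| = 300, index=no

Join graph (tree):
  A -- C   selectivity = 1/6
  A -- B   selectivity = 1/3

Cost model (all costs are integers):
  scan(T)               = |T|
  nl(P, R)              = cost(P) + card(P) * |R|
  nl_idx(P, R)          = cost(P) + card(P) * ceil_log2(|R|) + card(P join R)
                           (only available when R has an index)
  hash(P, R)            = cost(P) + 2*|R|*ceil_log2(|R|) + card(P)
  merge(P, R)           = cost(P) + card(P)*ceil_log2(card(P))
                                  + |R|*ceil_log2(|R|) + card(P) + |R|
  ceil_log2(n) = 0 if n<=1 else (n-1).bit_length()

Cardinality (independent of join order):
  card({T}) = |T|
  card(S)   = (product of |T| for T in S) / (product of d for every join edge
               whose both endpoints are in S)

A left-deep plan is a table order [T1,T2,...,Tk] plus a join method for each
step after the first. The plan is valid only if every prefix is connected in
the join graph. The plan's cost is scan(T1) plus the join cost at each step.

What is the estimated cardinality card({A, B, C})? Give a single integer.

Tables in S: A(120), B(300), C(60)
Edges inside S: A-C(d=6), A-B(d=3)
numerator = 120 * 300 * 60 = 2160000
denominator = 6 * 3 = 18
card(S) = 2160000 / 18 = 120000

120000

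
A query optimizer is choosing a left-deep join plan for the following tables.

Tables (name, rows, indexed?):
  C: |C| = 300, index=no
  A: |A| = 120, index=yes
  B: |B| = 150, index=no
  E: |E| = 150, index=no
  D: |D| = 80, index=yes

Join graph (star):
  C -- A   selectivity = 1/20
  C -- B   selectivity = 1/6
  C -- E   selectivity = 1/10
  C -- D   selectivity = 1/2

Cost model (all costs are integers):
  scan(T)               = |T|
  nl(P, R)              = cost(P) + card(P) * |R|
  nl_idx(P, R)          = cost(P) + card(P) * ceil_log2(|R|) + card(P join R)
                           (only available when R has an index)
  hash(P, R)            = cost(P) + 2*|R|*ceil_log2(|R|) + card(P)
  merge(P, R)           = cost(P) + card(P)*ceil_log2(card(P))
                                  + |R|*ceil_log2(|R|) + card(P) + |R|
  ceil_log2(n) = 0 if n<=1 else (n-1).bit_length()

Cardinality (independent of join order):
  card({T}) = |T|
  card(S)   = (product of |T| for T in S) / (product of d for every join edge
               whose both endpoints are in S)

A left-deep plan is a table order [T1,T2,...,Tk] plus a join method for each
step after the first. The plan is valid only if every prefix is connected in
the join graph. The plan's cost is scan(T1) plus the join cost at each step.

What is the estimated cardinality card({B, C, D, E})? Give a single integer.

4500000

Tables in S: B(150), C(300), D(80), E(150)
Edges inside S: C-B(d=6), C-E(d=10), C-D(d=2)
numerator = 150 * 300 * 80 * 150 = 540000000
denominator = 6 * 10 * 2 = 120
card(S) = 540000000 / 120 = 4500000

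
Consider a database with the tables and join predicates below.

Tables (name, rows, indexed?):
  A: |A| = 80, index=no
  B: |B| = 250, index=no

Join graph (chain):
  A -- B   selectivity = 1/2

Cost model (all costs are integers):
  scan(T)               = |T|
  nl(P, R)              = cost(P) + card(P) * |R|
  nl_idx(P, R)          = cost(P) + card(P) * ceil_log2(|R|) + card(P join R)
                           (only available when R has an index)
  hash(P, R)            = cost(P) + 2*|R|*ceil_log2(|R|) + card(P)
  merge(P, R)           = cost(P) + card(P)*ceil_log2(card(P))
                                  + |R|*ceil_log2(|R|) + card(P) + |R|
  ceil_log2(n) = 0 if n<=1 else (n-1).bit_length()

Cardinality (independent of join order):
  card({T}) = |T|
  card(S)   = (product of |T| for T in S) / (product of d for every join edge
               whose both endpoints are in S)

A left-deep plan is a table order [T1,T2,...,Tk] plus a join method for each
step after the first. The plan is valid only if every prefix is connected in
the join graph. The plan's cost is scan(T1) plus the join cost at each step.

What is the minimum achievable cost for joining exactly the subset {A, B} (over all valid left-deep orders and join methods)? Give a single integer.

Selinger DP over subsets of {A,B}:
  {A}: scan cost=80, card=80
  {B}: scan cost=250, card=250
  {AB}: card=10000; try (A,hash)→1620, (B,merge)→2970, (A,merge)→3140, (B,hash)→4160, (B,nl)→20080, (A,nl)→20250; best=1620 via (A,hash)

1620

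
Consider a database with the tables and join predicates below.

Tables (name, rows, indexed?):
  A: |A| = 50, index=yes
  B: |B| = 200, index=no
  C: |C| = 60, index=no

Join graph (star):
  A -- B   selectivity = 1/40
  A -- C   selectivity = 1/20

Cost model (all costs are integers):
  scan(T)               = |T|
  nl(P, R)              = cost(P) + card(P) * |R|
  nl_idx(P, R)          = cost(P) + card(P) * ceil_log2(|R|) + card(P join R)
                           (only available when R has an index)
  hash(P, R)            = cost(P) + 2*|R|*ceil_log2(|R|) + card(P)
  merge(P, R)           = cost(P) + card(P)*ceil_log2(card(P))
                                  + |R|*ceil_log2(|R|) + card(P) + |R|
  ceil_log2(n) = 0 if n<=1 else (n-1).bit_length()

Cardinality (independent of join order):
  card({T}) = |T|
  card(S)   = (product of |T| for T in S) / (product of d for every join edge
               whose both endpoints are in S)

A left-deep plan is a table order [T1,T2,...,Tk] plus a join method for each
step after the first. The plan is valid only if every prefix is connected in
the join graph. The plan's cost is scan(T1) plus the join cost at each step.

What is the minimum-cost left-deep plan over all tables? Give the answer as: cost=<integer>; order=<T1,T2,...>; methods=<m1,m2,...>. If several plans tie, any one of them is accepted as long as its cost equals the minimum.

Selinger DP (subsets sized 1..n):
  {A}: scan cost=50, card=50
  {B}: scan cost=200, card=200
  {C}: scan cost=60, card=60
  {AB}: card=250; try (A,hash)→1000, (A,nl_idx)→1650, (B,merge)→2200, (A,merge)→2350, (B,hash)→3300, (B,nl)→10050 …(+1); best=1000 via (A,hash)
  {AC}: card=150; try (A,nl_idx)→570, (A,hash)→720, (C,hash)→820, (C,merge)→820, (A,merge)→830, (C,nl)→3050 …(+1); best=570 via (A,nl_idx)
  {ABC}: card=750; try (C,hash)→1970, (C,merge)→3670, (B,merge)→3720, (B,hash)→3920, (C,nl)→16000, (B,nl)→30570; best=1970 via (C,hash)

cost=1970; order=B,A,C; methods=hash,hash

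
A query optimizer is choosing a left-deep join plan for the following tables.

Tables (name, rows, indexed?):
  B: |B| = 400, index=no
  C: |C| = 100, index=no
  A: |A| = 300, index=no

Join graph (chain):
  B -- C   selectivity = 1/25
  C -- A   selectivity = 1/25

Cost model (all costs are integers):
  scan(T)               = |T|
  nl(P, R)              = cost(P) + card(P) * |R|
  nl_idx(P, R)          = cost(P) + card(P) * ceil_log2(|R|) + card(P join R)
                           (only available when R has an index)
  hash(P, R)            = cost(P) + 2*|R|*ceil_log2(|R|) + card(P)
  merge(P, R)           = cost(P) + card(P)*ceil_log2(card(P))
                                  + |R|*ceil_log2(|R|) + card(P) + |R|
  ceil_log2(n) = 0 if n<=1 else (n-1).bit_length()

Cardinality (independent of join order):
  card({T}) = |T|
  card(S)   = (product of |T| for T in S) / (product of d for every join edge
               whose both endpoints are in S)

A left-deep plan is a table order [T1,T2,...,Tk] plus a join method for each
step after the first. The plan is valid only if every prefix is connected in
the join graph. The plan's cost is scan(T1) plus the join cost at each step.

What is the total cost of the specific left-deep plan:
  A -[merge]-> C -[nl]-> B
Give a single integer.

step 1: scan A: cost=300, card=300
step 2: join C via merge
    card(P join C) = 300*100/(25) = 1200
    cost = 300 + 300*9 + 100*7 + 300 + 100 = 4100
step 3: join B via nl
    card(P join B) = 1200*400/(25) = 19200
    cost = 4100 + 1200*400 = 484100

484100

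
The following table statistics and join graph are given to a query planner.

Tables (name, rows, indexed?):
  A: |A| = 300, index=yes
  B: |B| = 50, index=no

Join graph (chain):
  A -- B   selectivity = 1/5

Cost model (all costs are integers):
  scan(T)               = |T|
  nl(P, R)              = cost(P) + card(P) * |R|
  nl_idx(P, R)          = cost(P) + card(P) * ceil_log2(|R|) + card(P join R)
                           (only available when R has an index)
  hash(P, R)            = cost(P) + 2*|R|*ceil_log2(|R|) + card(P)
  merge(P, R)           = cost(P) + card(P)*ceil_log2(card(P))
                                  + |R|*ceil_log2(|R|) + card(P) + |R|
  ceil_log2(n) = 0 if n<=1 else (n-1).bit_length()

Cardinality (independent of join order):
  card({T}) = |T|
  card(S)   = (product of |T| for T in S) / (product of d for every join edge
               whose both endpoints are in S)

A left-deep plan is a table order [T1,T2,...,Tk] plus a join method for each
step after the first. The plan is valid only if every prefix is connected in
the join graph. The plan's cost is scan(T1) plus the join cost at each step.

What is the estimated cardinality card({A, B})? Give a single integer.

3000

Tables in S: A(300), B(50)
Edges inside S: A-B(d=5)
numerator = 300 * 50 = 15000
denominator = 5 = 5
card(S) = 15000 / 5 = 3000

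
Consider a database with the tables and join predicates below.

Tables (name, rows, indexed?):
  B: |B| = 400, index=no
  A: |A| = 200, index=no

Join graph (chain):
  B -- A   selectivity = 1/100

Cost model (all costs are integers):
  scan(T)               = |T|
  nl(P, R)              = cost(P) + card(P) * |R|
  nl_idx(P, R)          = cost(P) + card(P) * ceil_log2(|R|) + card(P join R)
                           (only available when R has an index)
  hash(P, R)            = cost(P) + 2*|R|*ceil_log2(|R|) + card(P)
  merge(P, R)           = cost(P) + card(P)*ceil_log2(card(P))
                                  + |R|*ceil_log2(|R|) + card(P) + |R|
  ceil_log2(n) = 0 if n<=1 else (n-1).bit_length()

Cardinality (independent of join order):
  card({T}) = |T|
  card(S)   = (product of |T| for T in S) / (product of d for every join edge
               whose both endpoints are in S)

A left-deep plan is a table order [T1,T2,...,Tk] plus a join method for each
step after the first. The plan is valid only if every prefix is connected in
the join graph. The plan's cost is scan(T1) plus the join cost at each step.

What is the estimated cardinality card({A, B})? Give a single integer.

Tables in S: A(200), B(400)
Edges inside S: B-A(d=100)
numerator = 200 * 400 = 80000
denominator = 100 = 100
card(S) = 80000 / 100 = 800

800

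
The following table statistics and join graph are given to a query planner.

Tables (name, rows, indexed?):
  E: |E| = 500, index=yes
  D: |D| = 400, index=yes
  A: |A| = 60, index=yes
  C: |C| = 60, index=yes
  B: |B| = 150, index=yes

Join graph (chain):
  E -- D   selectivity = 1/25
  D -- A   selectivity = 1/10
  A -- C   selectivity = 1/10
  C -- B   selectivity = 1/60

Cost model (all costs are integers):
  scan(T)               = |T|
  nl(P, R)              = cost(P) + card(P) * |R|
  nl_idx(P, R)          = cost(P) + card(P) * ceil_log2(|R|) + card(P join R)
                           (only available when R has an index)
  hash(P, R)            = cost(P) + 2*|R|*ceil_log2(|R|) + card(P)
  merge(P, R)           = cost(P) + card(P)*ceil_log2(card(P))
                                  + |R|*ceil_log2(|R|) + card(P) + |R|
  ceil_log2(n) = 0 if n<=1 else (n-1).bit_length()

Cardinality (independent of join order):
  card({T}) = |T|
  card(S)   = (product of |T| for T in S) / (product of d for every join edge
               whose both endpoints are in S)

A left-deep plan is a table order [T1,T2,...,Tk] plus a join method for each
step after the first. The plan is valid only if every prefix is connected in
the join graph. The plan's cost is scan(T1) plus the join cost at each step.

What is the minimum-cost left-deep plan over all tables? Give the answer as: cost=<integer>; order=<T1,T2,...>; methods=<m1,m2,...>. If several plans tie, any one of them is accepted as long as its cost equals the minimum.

cost=54660; order=C,B,A,D,E; methods=nl_idx,hash,hash,hash

Selinger DP (subsets sized 1..n):
  {E}: scan cost=500, card=500
  {D}: scan cost=400, card=400
  {A}: scan cost=60, card=60
  {C}: scan cost=60, card=60
  {B}: scan cost=150, card=150
  {DE}: card=8000; try (D,hash)→8200, (E,merge)→9400, (D,merge)→9500, (E,hash)→9800, (E,nl_idx)→12000, (D,nl_idx)→13000 …(+2); best=8200 via (D,hash)
  {AD}: card=2400; try (A,hash)→1520, (D,nl_idx)→3000, (D,merge)→4480, (A,merge)→4820, (A,nl_idx)→5200, (D,hash)→7320 …(+2); best=1520 via (A,hash)
  {AC}: card=360; try (C,nl_idx)→780, (A,nl_idx)→780, (C,hash)→840, (A,hash)→840, (C,merge)→900, (A,merge)→900 …(+2); best=780 via (C,nl_idx)
  {BC}: card=150; try (B,nl_idx)→690, (C,hash)→1020, (C,nl_idx)→1200, (B,merge)→1830, (C,merge)→1920, (B,hash)→2520 …(+2); best=690 via (B,nl_idx)
  {ADE}: card=48000; try (E,hash)→12920, (A,hash)→16920, (E,merge)→37720, (E,nl_idx)→71120, (A,nl_idx)→104200, (A,merge)→120620 …(+2); best=12920 via (E,hash)
  {ACD}: card=14400; try (C,hash)→4640, (D,hash)→8340, (D,merge)→8380, (D,nl_idx)→18420, (C,nl_idx)→30320, (C,merge)→33140 …(+2); best=4640 via (C,hash)
  {ABC}: card=900; try (A,hash)→1560, (A,merge)→2460, (A,nl_idx)→2490, (B,hash)→3540, (B,nl_idx)→4560, (B,merge)→5730 …(+2); best=1560 via (A,hash)
  {ACDE}: card=288000; try (E,hash)→28040, (C,hash)→61640, (E,merge)→225640, (E,nl_idx)→422240, (C,nl_idx)→588920, (C,merge)→829340 …(+2); best=28040 via (E,hash)
  {ABCD}: card=36000; try (D,hash)→9660, (D,merge)→15460, (B,hash)→21440, (D,nl_idx)→45660, (B,nl_idx)→155840, (B,merge)→221990 …(+2); best=9660 via (D,hash)
  {ABCDE}: card=720000; try (E,hash)→54660, (B,hash)→318440, (E,merge)→626660, (E,nl_idx)→1053660, (B,nl_idx)→3052040, (B,merge)→5789390 …(+2); best=54660 via (E,hash)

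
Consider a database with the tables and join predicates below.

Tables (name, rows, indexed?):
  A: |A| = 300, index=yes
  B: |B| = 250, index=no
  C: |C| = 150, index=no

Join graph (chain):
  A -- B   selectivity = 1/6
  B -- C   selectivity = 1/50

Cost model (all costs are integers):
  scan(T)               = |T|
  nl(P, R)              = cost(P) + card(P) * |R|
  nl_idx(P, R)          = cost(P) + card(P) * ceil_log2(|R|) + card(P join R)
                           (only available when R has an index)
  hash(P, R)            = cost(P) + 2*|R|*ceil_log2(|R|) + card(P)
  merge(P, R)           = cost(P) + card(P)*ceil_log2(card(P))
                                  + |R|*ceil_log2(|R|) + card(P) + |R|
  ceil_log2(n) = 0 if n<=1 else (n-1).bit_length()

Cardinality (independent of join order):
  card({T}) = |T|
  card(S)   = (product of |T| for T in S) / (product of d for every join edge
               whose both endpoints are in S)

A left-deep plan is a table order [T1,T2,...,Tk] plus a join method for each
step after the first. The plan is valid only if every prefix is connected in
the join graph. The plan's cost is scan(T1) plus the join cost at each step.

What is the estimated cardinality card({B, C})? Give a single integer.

Tables in S: B(250), C(150)
Edges inside S: B-C(d=50)
numerator = 250 * 150 = 37500
denominator = 50 = 50
card(S) = 37500 / 50 = 750

750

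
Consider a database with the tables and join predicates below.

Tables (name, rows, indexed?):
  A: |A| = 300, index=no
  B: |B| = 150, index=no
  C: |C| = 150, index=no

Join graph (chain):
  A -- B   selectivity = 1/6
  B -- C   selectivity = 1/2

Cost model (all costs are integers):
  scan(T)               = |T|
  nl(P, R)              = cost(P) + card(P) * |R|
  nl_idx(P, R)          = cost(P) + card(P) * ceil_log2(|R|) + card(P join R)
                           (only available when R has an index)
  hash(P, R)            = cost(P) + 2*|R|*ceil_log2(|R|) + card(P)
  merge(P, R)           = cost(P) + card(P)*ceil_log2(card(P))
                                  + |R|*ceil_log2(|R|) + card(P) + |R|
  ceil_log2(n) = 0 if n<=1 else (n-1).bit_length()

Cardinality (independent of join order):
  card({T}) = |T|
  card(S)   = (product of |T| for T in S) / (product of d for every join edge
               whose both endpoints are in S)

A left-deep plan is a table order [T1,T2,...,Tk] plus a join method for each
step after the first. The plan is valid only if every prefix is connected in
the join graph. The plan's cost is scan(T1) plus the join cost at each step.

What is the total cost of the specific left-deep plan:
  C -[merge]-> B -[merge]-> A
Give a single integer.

174600

step 1: scan C: cost=150, card=150
step 2: join B via merge
    card(P join B) = 150*150/(2) = 11250
    cost = 150 + 150*8 + 150*8 + 150 + 150 = 2850
step 3: join A via merge
    card(P join A) = 11250*300/(6) = 562500
    cost = 2850 + 11250*14 + 300*9 + 11250 + 300 = 174600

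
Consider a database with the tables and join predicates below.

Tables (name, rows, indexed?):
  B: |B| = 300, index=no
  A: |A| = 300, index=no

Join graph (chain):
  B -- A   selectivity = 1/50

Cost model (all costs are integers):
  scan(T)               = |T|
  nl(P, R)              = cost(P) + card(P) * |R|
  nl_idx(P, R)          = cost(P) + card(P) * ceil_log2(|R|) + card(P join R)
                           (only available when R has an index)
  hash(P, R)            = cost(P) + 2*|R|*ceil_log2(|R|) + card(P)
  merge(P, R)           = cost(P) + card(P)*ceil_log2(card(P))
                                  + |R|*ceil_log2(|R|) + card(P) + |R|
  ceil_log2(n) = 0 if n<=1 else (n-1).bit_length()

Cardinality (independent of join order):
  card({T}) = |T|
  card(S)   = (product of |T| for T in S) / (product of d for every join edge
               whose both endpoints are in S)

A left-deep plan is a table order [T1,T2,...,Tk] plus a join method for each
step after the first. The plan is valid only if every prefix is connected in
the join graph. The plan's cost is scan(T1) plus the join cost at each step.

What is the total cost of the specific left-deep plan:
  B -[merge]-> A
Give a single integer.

6300

step 1: scan B: cost=300, card=300
step 2: join A via merge
    card(P join A) = 300*300/(50) = 1800
    cost = 300 + 300*9 + 300*9 + 300 + 300 = 6300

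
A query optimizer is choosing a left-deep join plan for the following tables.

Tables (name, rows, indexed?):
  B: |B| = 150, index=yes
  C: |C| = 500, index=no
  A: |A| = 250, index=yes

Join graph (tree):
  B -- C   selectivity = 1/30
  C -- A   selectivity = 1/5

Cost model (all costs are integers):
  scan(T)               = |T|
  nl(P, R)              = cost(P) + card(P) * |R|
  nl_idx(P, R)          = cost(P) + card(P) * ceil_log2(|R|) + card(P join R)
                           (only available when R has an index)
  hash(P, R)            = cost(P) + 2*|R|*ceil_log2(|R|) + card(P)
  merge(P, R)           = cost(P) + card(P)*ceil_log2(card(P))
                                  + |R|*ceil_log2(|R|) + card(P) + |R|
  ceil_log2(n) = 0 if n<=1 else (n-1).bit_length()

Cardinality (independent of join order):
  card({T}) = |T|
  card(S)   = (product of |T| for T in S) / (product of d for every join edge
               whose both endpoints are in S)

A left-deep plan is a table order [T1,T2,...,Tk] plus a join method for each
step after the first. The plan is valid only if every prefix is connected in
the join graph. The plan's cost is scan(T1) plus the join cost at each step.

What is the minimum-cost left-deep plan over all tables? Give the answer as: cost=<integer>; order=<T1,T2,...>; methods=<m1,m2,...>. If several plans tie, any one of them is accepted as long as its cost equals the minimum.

Selinger DP (subsets sized 1..n):
  {B}: scan cost=150, card=150
  {C}: scan cost=500, card=500
  {A}: scan cost=250, card=250
  {BC}: card=2500; try (B,hash)→3400, (C,merge)→6500, (B,merge)→6850, (B,nl_idx)→7000, (C,hash)→9300, (C,nl)→75150 …(+1); best=3400 via (B,hash)
  {AC}: card=25000; try (A,hash)→5000, (C,merge)→7500, (A,merge)→7750, (C,hash)→9500, (A,nl_idx)→29500, (C,nl)→125250 …(+1); best=5000 via (A,hash)
  {ABC}: card=125000; try (A,hash)→9900, (B,hash)→32400, (A,merge)→38150, (A,nl_idx)→148400, (B,nl_idx)→330000, (B,merge)→406350 …(+2); best=9900 via (A,hash)

cost=9900; order=C,B,A; methods=hash,hash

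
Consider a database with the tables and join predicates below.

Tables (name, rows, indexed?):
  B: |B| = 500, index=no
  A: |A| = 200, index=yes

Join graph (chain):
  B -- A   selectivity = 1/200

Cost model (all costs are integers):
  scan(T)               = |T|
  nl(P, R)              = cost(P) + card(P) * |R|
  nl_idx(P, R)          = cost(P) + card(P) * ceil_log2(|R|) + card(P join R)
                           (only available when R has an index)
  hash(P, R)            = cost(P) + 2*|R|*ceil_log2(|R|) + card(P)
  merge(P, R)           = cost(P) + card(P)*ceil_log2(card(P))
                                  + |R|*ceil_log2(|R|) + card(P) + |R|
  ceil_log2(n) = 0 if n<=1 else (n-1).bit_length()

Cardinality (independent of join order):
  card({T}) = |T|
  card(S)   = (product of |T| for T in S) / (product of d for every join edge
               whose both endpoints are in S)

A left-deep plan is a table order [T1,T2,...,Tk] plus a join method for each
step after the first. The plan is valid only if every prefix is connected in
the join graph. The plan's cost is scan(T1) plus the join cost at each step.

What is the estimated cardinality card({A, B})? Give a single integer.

Tables in S: A(200), B(500)
Edges inside S: B-A(d=200)
numerator = 200 * 500 = 100000
denominator = 200 = 200
card(S) = 100000 / 200 = 500

500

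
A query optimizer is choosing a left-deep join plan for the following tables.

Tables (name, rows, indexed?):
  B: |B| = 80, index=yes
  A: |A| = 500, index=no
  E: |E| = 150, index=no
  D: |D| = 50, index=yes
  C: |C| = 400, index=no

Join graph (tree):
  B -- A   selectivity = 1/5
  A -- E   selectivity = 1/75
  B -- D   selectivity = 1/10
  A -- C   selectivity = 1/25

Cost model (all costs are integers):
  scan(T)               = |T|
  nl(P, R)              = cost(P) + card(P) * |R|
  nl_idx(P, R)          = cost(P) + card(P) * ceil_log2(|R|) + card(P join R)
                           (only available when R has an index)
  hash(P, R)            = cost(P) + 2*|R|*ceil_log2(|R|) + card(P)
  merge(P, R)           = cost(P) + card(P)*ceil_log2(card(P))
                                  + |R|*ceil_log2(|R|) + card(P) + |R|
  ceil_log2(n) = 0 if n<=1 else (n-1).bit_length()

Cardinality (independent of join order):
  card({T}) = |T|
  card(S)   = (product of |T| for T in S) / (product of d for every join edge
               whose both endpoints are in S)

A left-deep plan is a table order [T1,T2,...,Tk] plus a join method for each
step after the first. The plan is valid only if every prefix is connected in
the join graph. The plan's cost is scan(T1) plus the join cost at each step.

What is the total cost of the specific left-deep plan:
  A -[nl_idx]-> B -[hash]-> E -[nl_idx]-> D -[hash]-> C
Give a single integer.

285600

step 1: scan A: cost=500, card=500
step 2: join B via nl_idx
    card(P join B) = 500*80/(5) = 8000
    cost = 500 + 500*7 + 8000 = 12000
step 3: join E via hash
    card(P join E) = 8000*150/(75) = 16000
    cost = 12000 + 2*150*8 + 8000 = 22400
step 4: join D via nl_idx
    card(P join D) = 16000*50/(10) = 80000
    cost = 22400 + 16000*6 + 80000 = 198400
step 5: join C via hash
    card(P join C) = 80000*400/(25) = 1280000
    cost = 198400 + 2*400*9 + 80000 = 285600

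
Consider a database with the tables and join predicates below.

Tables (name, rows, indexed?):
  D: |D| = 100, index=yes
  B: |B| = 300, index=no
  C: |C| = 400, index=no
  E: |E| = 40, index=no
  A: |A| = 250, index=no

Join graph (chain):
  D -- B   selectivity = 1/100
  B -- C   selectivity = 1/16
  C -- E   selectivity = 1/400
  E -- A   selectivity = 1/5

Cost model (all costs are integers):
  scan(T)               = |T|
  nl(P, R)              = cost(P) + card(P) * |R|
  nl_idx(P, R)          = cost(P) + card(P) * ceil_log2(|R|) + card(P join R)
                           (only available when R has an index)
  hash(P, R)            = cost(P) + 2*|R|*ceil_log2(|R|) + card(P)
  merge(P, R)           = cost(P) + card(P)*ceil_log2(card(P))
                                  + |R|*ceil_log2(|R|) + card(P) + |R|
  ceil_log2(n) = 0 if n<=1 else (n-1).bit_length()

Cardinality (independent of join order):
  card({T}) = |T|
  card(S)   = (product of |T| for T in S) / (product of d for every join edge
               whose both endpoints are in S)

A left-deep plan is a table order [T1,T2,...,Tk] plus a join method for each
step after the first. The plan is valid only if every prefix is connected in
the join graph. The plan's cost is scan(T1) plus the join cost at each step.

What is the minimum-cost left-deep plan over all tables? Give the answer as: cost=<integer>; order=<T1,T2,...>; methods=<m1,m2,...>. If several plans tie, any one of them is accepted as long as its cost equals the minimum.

Selinger DP (subsets sized 1..n):
  {D}: scan cost=100, card=100
  {B}: scan cost=300, card=300
  {C}: scan cost=400, card=400
  {E}: scan cost=40, card=40
  {A}: scan cost=250, card=250
  {BD}: card=300; try (D,hash)→2000, (D,nl_idx)→2700, (B,merge)→3900, (D,merge)→4100, (B,hash)→5600, (B,nl)→30100 …(+1); best=2000 via (D,hash)
  {BC}: card=7500; try (B,hash)→6200, (C,merge)→7300, (B,merge)→7400, (C,hash)→7800, (C,nl)→120300, (B,nl)→120400; best=6200 via (B,hash)
  {CE}: card=40; try (E,hash)→1280, (C,merge)→4320, (E,merge)→4680, (C,hash)→7280, (C,nl)→16040, (E,nl)→16400; best=1280 via (E,hash)
  {AE}: card=2000; try (E,hash)→980, (A,merge)→2570, (E,merge)→2780, (A,hash)→4080, (A,nl)→10040, (E,nl)→10250; best=980 via (E,hash)
  {BCD}: card=7500; try (C,merge)→9000, (C,hash)→9500, (D,hash)→15100, (D,nl_idx)→66200, (D,merge)→112000, (C,nl)→122000 …(+1); best=9000 via (C,merge)
  {BCE}: card=750; try (B,merge)→4560, (B,hash)→6720, (B,nl)→13280, (E,hash)→14180, (E,merge)→111480, (E,nl)→306200; best=4560 via (B,merge)
  {ACE}: card=2000; try (A,merge)→3810, (A,hash)→5320, (C,hash)→10180, (A,nl)→11280, (C,merge)→28980, (C,nl)→800980; best=3810 via (A,merge)
  {BCDE}: card=750; try (D,hash)→6710, (D,nl_idx)→10560, (D,merge)→13610, (E,hash)→16980, (D,nl)→79560, (E,merge)→114280 …(+1); best=6710 via (D,hash)
  {ABCE}: card=37500; try (A,hash)→9310, (B,hash)→11210, (A,merge)→15060, (B,merge)→30810, (A,nl)→192060, (B,nl)→603810; best=9310 via (A,hash)
  {ABCDE}: card=37500; try (A,hash)→11460, (A,merge)→17210, (D,hash)→48210, (A,nl)→194210, (D,nl_idx)→309310, (D,merge)→647610 …(+1); best=11460 via (A,hash)

cost=11460; order=C,E,B,D,A; methods=hash,merge,hash,hash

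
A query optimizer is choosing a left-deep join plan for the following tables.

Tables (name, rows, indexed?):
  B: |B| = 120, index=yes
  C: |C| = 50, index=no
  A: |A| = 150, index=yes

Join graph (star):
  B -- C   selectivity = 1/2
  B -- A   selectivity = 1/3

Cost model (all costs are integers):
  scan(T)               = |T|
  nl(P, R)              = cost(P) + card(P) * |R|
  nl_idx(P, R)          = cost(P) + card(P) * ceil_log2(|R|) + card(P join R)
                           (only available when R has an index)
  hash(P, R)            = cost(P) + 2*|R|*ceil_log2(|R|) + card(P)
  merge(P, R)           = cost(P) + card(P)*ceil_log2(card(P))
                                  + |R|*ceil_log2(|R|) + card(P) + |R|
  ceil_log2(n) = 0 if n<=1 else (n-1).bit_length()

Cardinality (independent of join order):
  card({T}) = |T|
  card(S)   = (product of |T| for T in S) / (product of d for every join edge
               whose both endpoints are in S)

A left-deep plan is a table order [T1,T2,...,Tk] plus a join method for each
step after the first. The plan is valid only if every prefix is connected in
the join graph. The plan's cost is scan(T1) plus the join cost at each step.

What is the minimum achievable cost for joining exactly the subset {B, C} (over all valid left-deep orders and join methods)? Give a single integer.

Selinger DP over subsets of {B,C}:
  {B}: scan cost=120, card=120
  {C}: scan cost=50, card=50
  {BC}: card=3000; try (C,hash)→840, (B,merge)→1360, (C,merge)→1430, (B,hash)→1780, (B,nl_idx)→3400, (B,nl)→6050 …(+1); best=840 via (C,hash)

840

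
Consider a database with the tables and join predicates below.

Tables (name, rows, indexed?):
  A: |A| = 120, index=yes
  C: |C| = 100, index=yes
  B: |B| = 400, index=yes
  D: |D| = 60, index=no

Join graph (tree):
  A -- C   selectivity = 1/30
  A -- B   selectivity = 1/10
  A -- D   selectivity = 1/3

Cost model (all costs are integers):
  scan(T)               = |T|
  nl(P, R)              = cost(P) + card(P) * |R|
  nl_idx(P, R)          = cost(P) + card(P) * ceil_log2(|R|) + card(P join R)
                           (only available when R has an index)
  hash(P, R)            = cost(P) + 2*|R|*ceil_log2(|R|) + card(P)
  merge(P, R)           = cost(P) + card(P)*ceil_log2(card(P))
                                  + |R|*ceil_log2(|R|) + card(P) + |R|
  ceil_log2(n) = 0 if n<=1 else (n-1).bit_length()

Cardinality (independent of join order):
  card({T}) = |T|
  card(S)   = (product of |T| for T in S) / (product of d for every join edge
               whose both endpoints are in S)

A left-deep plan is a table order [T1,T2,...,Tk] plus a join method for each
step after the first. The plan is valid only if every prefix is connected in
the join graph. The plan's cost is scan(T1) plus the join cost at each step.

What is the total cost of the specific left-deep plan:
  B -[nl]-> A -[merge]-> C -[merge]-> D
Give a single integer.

step 1: scan B: cost=400, card=400
step 2: join A via nl
    card(P join A) = 400*120/(10) = 4800
    cost = 400 + 400*120 = 48400
step 3: join C via merge
    card(P join C) = 4800*100/(30) = 16000
    cost = 48400 + 4800*13 + 100*7 + 4800 + 100 = 116400
step 4: join D via merge
    card(P join D) = 16000*60/(3) = 320000
    cost = 116400 + 16000*14 + 60*6 + 16000 + 60 = 356820

356820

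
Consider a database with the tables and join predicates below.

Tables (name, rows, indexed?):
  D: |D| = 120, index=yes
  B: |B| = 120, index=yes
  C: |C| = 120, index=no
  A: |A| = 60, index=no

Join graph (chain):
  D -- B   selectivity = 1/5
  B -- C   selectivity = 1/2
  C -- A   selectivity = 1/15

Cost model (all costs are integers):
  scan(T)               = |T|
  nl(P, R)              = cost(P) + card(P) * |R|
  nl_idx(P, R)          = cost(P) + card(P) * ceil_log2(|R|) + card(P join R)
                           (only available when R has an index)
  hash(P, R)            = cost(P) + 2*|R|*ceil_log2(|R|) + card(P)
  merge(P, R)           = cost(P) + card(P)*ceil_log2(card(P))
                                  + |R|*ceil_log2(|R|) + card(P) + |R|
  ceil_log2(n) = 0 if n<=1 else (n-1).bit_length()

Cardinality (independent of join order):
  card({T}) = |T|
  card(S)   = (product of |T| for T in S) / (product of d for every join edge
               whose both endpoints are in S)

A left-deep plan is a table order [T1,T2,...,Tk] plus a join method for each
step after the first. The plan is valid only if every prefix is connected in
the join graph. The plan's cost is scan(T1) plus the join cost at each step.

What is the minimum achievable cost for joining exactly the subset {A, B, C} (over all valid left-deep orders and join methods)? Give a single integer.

Selinger DP over subsets of {A,B,C}:
  {B}: scan cost=120, card=120
  {C}: scan cost=120, card=120
  {A}: scan cost=60, card=60
  {BC}: card=7200; try (C,hash)→1920, (B,hash)→1920, (C,merge)→2040, (B,merge)→2040, (B,nl_idx)→8160, (C,nl)→14520 …(+1); best=1920 via (C,hash)
  {AC}: card=480; try (A,hash)→960, (C,merge)→1440, (A,merge)→1500, (C,hash)→1800, (C,nl)→7260, (A,nl)→7320; best=960 via (A,hash)
  {ABC}: card=28800; try (B,hash)→3120, (B,merge)→6720, (A,hash)→9840, (B,nl_idx)→33120, (B,nl)→58560, (A,merge)→103140 …(+1); best=3120 via (B,hash)

3120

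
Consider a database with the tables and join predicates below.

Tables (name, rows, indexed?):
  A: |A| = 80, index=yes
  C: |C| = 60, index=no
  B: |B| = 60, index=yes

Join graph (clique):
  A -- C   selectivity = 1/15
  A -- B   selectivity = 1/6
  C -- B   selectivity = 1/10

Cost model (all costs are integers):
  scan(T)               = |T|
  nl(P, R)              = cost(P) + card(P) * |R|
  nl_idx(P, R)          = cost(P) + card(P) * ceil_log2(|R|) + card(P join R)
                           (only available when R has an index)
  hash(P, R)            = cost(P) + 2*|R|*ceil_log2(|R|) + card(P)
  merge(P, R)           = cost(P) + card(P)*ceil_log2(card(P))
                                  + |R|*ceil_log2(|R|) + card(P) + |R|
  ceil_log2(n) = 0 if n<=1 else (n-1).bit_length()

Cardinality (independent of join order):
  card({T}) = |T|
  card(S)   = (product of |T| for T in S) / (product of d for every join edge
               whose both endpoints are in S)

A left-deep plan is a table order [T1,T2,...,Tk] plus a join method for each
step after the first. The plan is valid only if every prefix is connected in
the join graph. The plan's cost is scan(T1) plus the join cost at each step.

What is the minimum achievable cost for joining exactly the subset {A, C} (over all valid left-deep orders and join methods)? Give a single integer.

800

Selinger DP over subsets of {A,C}:
  {A}: scan cost=80, card=80
  {C}: scan cost=60, card=60
  {AC}: card=320; try (A,nl_idx)→800, (C,hash)→880, (A,merge)→1120, (C,merge)→1140, (A,hash)→1240, (A,nl)→4860 …(+1); best=800 via (A,nl_idx)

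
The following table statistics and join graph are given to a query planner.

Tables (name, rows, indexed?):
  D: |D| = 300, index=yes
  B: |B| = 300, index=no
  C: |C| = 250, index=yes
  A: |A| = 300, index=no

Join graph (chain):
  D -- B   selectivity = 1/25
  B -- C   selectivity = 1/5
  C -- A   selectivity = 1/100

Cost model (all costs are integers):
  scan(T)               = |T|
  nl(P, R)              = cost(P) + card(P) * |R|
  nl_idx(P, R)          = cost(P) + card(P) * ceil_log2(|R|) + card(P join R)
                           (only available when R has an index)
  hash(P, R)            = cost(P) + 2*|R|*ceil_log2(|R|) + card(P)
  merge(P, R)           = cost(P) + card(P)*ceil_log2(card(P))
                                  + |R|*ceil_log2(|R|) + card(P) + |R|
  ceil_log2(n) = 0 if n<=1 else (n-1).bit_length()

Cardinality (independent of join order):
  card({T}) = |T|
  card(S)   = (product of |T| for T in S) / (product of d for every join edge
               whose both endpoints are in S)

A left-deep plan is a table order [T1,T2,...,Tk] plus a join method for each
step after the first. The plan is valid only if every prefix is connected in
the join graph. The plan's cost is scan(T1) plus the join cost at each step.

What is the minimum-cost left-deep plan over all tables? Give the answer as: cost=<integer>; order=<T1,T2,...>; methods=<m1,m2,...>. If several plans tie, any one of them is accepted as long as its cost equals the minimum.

cost=60000; order=A,C,B,D; methods=nl_idx,hash,hash

Selinger DP (subsets sized 1..n):
  {D}: scan cost=300, card=300
  {B}: scan cost=300, card=300
  {C}: scan cost=250, card=250
  {A}: scan cost=300, card=300
  {BD}: card=3600; try (D,hash)→6000, (B,hash)→6000, (D,merge)→6300, (B,merge)→6300, (D,nl_idx)→6600, (D,nl)→90300 …(+1); best=6000 via (D,hash)
  {BC}: card=15000; try (C,hash)→4600, (B,merge)→5500, (C,merge)→5550, (B,hash)→5900, (C,nl_idx)→17700, (B,nl)→75250 …(+1); best=4600 via (C,hash)
  {AC}: card=750; try (C,nl_idx)→3450, (C,hash)→4600, (A,merge)→5500, (C,merge)→5550, (A,hash)→5900, (A,nl)→75250 …(+1); best=3450 via (C,nl_idx)
  {BCD}: card=180000; try (C,hash)→13600, (D,hash)→25000, (C,merge)→55050, (C,nl_idx)→214800, (D,merge)→232600, (D,nl_idx)→319600 …(+2); best=13600 via (C,hash)
  {ABC}: card=45000; try (B,hash)→9600, (B,merge)→14700, (A,hash)→25000, (B,nl)→228450, (A,merge)→232600, (A,nl)→4504600; best=9600 via (B,hash)
  {ABCD}: card=540000; try (D,hash)→60000, (A,hash)→199000, (D,merge)→777600, (D,nl_idx)→954600, (A,merge)→3436600, (D,nl)→13509600 …(+1); best=60000 via (D,hash)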